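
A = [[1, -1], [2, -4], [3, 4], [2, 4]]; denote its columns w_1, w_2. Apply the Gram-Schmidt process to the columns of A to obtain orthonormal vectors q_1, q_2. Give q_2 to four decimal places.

w_1 = (1, 2, 3, 2); ‖w_1‖ = 4.2426, so q_1 = (0.2357, 0.4714, 0.7071, 0.4714).
q_1·w_2 = 0.2357·(-1) + 0.4714·(-4) + 0.7071·4 + 0.4714·4 = 2.5927.
u_2 = w_2 − 2.5927·q_1 = (-1.6111, -5.2222, 2.1667, 2.7778).
‖u_2‖ = 6.5021, so q_2 = (-0.2478, -0.8032, 0.3332, 0.4272).

q_2 = (-0.2478, -0.8032, 0.3332, 0.4272)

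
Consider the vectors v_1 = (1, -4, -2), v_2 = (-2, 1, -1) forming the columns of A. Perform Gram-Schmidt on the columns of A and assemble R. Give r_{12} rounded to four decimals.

e_1 = v_1/‖v_1‖ = (1, -4, -2)/4.5826 = (0.2182, -0.8729, -0.4364).
r_{12} = e_1·v_2 = -0.8729.

r_{12} = -0.8729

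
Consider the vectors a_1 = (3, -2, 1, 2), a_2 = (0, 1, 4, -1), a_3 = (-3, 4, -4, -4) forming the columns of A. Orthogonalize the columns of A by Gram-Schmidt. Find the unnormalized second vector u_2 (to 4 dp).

u_2 = (0.0000, 1.0000, 4.0000, -1.0000)

q_1 = a_1/‖a_1‖ = (3, -2, 1, 2)/4.2426 = (0.7071, -0.4714, 0.2357, 0.4714).
r_{12} = q_1·a_2 = 0.0000.
u_2 = a_2 + 0.0000·q_1 = (0.0000, 1.0000, 4.0000, -1.0000).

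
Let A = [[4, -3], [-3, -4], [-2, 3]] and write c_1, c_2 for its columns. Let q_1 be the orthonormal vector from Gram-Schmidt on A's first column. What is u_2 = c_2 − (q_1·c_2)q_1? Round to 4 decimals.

u_2 = (-2.1724, -4.6207, 2.5862)

c_1 = (4, -3, -2); ‖c_1‖ = 5.3852, so q_1 = (0.7428, -0.5571, -0.3714).
q_1·c_2 = 0.7428·(-3) + (-0.5571)·(-4) + (-0.3714)·3 = -1.1142.
u_2 = c_2 + 1.1142·q_1 = (-2.1724, -4.6207, 2.5862).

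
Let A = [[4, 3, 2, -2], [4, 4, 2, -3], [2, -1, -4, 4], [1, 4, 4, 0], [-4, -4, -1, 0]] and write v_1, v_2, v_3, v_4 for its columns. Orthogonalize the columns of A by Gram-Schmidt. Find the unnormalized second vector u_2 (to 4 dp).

u_2 = (-0.4717, 0.5283, -2.7358, 3.1321, -0.5283)

q_1 = v_1/‖v_1‖ = (4, 4, 2, 1, -4)/7.2801 = (0.5494, 0.5494, 0.2747, 0.1374, -0.5494).
r_{12} = q_1·v_2 = 6.3186.
u_2 = v_2 − 6.3186·q_1 = (-0.4717, 0.5283, -2.7358, 3.1321, -0.5283).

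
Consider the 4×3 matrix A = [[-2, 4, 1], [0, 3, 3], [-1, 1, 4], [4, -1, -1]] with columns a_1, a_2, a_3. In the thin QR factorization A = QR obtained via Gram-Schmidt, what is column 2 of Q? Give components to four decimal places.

e_2 = (0.6344, 0.6891, 0.0875, 0.3391)

a_1 = (-2, 0, -1, 4); ‖a_1‖ = 4.5826, so e_1 = (-0.4364, 0.0000, -0.2182, 0.8729).
e_1·a_2 = (-0.4364)·4 + 0.0000·3 + (-0.2182)·1 + 0.8729·(-1) = -2.8368.
u_2 = a_2 + 2.8368·e_1 = (2.7619, 3.0000, 0.3810, 1.4762).
‖u_2‖ = 4.3534, so e_2 = (0.6344, 0.6891, 0.0875, 0.3391).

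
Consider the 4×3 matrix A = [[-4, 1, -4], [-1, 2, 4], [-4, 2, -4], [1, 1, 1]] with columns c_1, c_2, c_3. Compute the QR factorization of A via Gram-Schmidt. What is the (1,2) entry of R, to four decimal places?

r_{12} = -2.2295

e_1 = c_1/‖c_1‖ = (-4, -1, -4, 1)/5.8310 = (-0.6860, -0.1715, -0.6860, 0.1715).
r_{12} = e_1·c_2 = -2.2295.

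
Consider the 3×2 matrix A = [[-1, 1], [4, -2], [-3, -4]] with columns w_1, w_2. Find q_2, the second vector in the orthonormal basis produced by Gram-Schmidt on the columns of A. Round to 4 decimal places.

w_1 = (-1, 4, -3); ‖w_1‖ = 5.0990, so q_1 = (-0.1961, 0.7845, -0.5883).
q_1·w_2 = (-0.1961)·1 + 0.7845·(-2) + (-0.5883)·(-4) = 0.5883.
u_2 = w_2 − 0.5883·q_1 = (1.1154, -2.4615, -3.6538).
‖u_2‖ = 4.5447, so q_2 = (0.2454, -0.5416, -0.8040).

q_2 = (0.2454, -0.5416, -0.8040)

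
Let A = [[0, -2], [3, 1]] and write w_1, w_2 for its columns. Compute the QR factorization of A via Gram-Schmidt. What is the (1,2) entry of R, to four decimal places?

r_{12} = 1.0000

w_1 = (0, 3); ‖w_1‖ = 3.0000, so q_1 = (0.0000, 1.0000).
r_{12} = q_1·w_2 = 1.0000.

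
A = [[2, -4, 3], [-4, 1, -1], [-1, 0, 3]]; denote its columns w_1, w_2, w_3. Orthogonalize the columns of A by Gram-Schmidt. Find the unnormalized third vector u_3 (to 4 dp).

w_1 = (2, -4, -1); ‖w_1‖ = 4.5826, so e_1 = (0.4364, -0.8729, -0.2182).
e_1·w_2 = 0.4364·(-4) + (-0.8729)·1 + (-0.2182)·0 = -2.6186.
u_2 = w_2 + 2.6186·e_1 = (-2.8571, -1.2857, -0.5714).
‖u_2‖ = 3.1848, so e_2 = (-0.8971, -0.4037, -0.1794).
e_1·w_3 = 0.4364·3 + (-0.8729)·(-1) + (-0.2182)·3 = 1.5275; e_2·w_3 = (-0.8971)·3 + (-0.4037)·(-1) + (-0.1794)·3 = -2.8259.
u_3 = w_3 − 1.5275·e_1 + 2.8259·e_2 = (-0.2019, -0.8075, 2.8263).

u_3 = (-0.2019, -0.8075, 2.8263)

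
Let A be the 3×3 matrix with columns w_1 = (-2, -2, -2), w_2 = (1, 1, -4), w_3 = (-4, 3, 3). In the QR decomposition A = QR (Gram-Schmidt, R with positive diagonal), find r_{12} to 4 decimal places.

w_1 = (-2, -2, -2); ‖w_1‖ = 3.4641, so q_1 = (-0.5774, -0.5774, -0.5774).
r_{12} = q_1·w_2 = 1.1547.

r_{12} = 1.1547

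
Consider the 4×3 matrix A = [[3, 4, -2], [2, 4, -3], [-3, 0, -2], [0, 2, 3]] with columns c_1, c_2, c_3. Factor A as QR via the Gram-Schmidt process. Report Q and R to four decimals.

Q = [[0.6396, 0.3015, -0.1269], [0.4264, 0.5169, -0.3128], [-0.6396, 0.6461, -0.3355], [0.0000, 0.4738, 0.8795]], R = [[4.6904, 4.2640, -1.2792], [0.0000, 4.2212, -2.0244], [0.0000, 0.0000, 4.5017]]

c_1 = (3, 2, -3, 0); ‖c_1‖ = 4.6904, so e_1 = (0.6396, 0.4264, -0.6396, 0.0000).
e_1·c_2 = 0.6396·4 + 0.4264·4 + (-0.6396)·0 + 0.0000·2 = 4.2640.
u_2 = c_2 − 4.2640·e_1 = (1.2727, 2.1818, 2.7273, 2.0000).
‖u_2‖ = 4.2212, so e_2 = (0.3015, 0.5169, 0.6461, 0.4738).
e_1·c_3 = 0.6396·(-2) + 0.4264·(-3) + (-0.6396)·(-2) + 0.0000·3 = -1.2792; e_2·c_3 = 0.3015·(-2) + 0.5169·(-3) + 0.6461·(-2) + 0.4738·3 = -2.0244.
u_3 = c_3 + 1.2792·e_1 + 2.0244·e_2 = (-0.5714, -1.4082, -1.5102, 3.9592).
‖u_3‖ = 4.5017, so e_3 = (-0.1269, -0.3128, -0.3355, 0.8795).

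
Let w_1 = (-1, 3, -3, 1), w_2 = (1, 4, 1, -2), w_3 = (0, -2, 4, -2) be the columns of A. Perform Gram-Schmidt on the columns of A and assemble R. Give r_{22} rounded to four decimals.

r_{22} = 4.4944

w_1 = (-1, 3, -3, 1); ‖w_1‖ = 4.4721, so q_1 = (-0.2236, 0.6708, -0.6708, 0.2236).
q_1·w_2 = (-0.2236)·1 + 0.6708·4 + (-0.6708)·1 + 0.2236·(-2) = 1.3416.
u_2 = w_2 − 1.3416·q_1 = (1.3000, 3.1000, 1.9000, -2.3000).
r_{22} = ‖u_2‖ = 4.4944.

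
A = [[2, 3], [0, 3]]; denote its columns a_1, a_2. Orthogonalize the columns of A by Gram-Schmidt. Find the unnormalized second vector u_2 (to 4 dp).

q_1 = a_1/‖a_1‖ = (2, 0)/2.0000 = (1.0000, 0.0000).
r_{12} = q_1·a_2 = 3.0000.
u_2 = a_2 − 3.0000·q_1 = (0.0000, 3.0000).

u_2 = (0.0000, 3.0000)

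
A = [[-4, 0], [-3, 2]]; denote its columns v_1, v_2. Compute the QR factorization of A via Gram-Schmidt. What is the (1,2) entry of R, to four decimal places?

v_1 = (-4, -3); ‖v_1‖ = 5.0000, so q_1 = (-0.8000, -0.6000).
r_{12} = q_1·v_2 = -1.2000.

r_{12} = -1.2000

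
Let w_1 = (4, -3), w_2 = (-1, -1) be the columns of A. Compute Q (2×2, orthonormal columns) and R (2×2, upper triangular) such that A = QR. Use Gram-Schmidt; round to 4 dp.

Q = [[0.8000, -0.6000], [-0.6000, -0.8000]], R = [[5.0000, -0.2000], [0.0000, 1.4000]]

w_1 = (4, -3); ‖w_1‖ = 5.0000, so q_1 = (0.8000, -0.6000).
q_1·w_2 = 0.8000·(-1) + (-0.6000)·(-1) = -0.2000.
u_2 = w_2 + 0.2000·q_1 = (-0.8400, -1.1200).
‖u_2‖ = 1.4000, so q_2 = (-0.6000, -0.8000).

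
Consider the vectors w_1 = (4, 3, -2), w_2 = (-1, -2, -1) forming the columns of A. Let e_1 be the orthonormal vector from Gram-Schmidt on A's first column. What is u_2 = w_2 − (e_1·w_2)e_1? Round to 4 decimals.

w_1 = (4, 3, -2); ‖w_1‖ = 5.3852, so e_1 = (0.7428, 0.5571, -0.3714).
e_1·w_2 = 0.7428·(-1) + 0.5571·(-2) + (-0.3714)·(-1) = -1.4856.
u_2 = w_2 + 1.4856·e_1 = (0.1034, -1.1724, -1.5517).

u_2 = (0.1034, -1.1724, -1.5517)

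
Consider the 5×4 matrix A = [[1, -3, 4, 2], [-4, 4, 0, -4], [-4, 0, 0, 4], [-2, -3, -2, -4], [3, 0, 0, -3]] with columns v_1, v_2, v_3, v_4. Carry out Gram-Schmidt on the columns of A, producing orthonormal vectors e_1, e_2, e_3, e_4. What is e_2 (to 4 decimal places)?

e_2 = (-0.4935, 0.5211, -0.2053, -0.6474, 0.1540)

e_1 = v_1/‖v_1‖ = (1, -4, -4, -2, 3)/6.7823 = (0.1474, -0.5898, -0.5898, -0.2949, 0.4423).
r_{12} = e_1·v_2 = -1.9167.
u_2 = v_2 + 1.9167·e_1 = (-2.7174, 2.8696, -1.1304, -3.5652, 0.8478).
‖u_2‖ = 5.5069, so e_2 = (-0.4935, 0.5211, -0.2053, -0.6474, 0.1540).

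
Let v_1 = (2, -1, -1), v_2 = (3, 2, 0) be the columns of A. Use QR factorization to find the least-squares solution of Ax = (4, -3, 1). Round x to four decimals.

q_1 = v_1/‖v_1‖ = (2, -1, -1)/2.4495 = (0.8165, -0.4082, -0.4082).
r_{12} = q_1·v_2 = 1.6330.
u_2 = v_2 − 1.6330·q_1 = (1.6667, 2.6667, 0.6667).
‖u_2‖ = 3.2146, so q_2 = (0.5185, 0.8296, 0.2074).
Qᵀb = (4.0825, -0.2074).
Back-substitute: x_2 = -0.2074/3.2146 = -0.0645.
x_1 = (4.0825 − 1.6330·(-0.0645))/2.4495 = 1.7097.

x = (1.7097, -0.0645)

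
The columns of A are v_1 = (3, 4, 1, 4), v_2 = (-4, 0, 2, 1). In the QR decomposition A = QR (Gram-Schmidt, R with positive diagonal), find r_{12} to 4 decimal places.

e_1 = v_1/‖v_1‖ = (3, 4, 1, 4)/6.4807 = (0.4629, 0.6172, 0.1543, 0.6172).
r_{12} = e_1·v_2 = -0.9258.

r_{12} = -0.9258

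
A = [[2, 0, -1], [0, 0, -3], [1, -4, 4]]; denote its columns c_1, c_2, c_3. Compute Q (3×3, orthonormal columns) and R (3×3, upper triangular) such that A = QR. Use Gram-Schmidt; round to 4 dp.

c_1 = (2, 0, 1); ‖c_1‖ = 2.2361, so e_1 = (0.8944, 0.0000, 0.4472).
e_1·c_2 = 0.8944·0 + 0.0000·0 + 0.4472·(-4) = -1.7889.
u_2 = c_2 + 1.7889·e_1 = (1.6000, 0.0000, -3.2000).
‖u_2‖ = 3.5777, so e_2 = (0.4472, 0.0000, -0.8944).
e_1·c_3 = 0.8944·(-1) + 0.0000·(-3) + 0.4472·4 = 0.8944; e_2·c_3 = 0.4472·(-1) + 0.0000·(-3) + (-0.8944)·4 = -4.0249.
u_3 = c_3 − 0.8944·e_1 + 4.0249·e_2 = (0.0000, -3.0000, 0.0000).
‖u_3‖ = 3.0000, so e_3 = (0.0000, -1.0000, 0.0000).

Q = [[0.8944, 0.4472, 0.0000], [0.0000, 0.0000, -1.0000], [0.4472, -0.8944, 0.0000]], R = [[2.2361, -1.7889, 0.8944], [0.0000, 3.5777, -4.0249], [0.0000, 0.0000, 3.0000]]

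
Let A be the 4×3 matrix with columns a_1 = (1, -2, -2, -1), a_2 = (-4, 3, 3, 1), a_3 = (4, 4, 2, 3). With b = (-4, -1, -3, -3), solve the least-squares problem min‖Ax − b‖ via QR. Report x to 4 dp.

a_1 = (1, -2, -2, -1); ‖a_1‖ = 3.1623, so e_1 = (0.3162, -0.6325, -0.6325, -0.3162).
e_1·a_2 = 0.3162·(-4) + (-0.6325)·3 + (-0.6325)·3 + (-0.3162)·1 = -5.3759.
u_2 = a_2 + 5.3759·e_1 = (-2.3000, -0.4000, -0.4000, -0.7000).
‖u_2‖ = 2.4698, so e_2 = (-0.9312, -0.1620, -0.1620, -0.2834).
e_1·a_3 = 0.3162·4 + (-0.6325)·4 + (-0.6325)·2 + (-0.3162)·3 = -3.4785; e_2·a_3 = (-0.9312)·4 + (-0.1620)·4 + (-0.1620)·2 + (-0.2834)·3 = -5.5470.
u_3 = a_3 + 3.4785·e_1 + 5.5470·e_2 = (-0.0656, 0.9016, -1.0984, 0.3279).
‖u_3‖ = 1.4598, so e_3 = (-0.0449, 0.6176, -0.7524, 0.2246).
Qᵀb = (2.2136, 5.2231, 1.1454).
Back-substitute: x_3 = 1.1454/1.4598 = 0.7846.
x_2 = (5.2231 + 5.5470·0.7846)/2.4698 = 3.8769.
x_1 = (2.2136 + 5.3759·3.8769 + 3.4785·0.7846)/3.1623 = 8.1538.

x = (8.1538, 3.8769, 0.7846)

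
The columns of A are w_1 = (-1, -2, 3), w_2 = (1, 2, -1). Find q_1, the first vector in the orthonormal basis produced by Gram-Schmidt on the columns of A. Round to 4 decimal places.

w_1 = (-1, -2, 3); ‖w_1‖ = 3.7417, so q_1 = (-0.2673, -0.5345, 0.8018).

q_1 = (-0.2673, -0.5345, 0.8018)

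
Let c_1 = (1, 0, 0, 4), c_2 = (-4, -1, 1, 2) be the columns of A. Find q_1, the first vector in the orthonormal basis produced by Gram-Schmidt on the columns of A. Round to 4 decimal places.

c_1 = (1, 0, 0, 4); ‖c_1‖ = 4.1231, so q_1 = (0.2425, 0.0000, 0.0000, 0.9701).

q_1 = (0.2425, 0.0000, 0.0000, 0.9701)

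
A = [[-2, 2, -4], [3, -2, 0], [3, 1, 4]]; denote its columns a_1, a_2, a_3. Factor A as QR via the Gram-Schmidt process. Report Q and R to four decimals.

Q = [[-0.4264, 0.5240, -0.7373], [0.6396, -0.4017, -0.6554], [0.6396, 0.7510, 0.1638]], R = [[4.6904, -1.4924, 4.2640], [0.0000, 2.6024, 0.9082], [0.0000, 0.0000, 3.6046]]

a_1 = (-2, 3, 3); ‖a_1‖ = 4.6904, so e_1 = (-0.4264, 0.6396, 0.6396).
e_1·a_2 = (-0.4264)·2 + 0.6396·(-2) + 0.6396·1 = -1.4924.
u_2 = a_2 + 1.4924·e_1 = (1.3636, -1.0455, 1.9545).
‖u_2‖ = 2.6024, so e_2 = (0.5240, -0.4017, 0.7510).
e_1·a_3 = (-0.4264)·(-4) + 0.6396·0 + 0.6396·4 = 4.2640; e_2·a_3 = 0.5240·(-4) + (-0.4017)·0 + 0.7510·4 = 0.9082.
u_3 = a_3 − 4.2640·e_1 − 0.9082·e_2 = (-2.6577, -2.3624, 0.5906).
‖u_3‖ = 3.6046, so e_3 = (-0.7373, -0.6554, 0.1638).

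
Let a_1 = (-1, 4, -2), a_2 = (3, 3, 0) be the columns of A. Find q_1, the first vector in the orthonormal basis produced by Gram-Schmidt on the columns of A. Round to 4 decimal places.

a_1 = (-1, 4, -2); ‖a_1‖ = 4.5826, so q_1 = (-0.2182, 0.8729, -0.4364).

q_1 = (-0.2182, 0.8729, -0.4364)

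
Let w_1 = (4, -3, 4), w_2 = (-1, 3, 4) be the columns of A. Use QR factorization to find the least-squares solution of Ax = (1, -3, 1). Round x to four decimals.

w_1 = (4, -3, 4); ‖w_1‖ = 6.4031, so e_1 = (0.6247, -0.4685, 0.6247).
e_1·w_2 = 0.6247·(-1) + (-0.4685)·3 + 0.6247·4 = 0.4685.
u_2 = w_2 − 0.4685·e_1 = (-1.2927, 3.2195, 3.7073).
‖u_2‖ = 5.0774, so e_2 = (-0.2546, 0.6341, 0.7302).
Qᵀb = (2.6550, -1.4267).
Back-substitute: x_2 = -1.4267/5.0774 = -0.2810.
x_1 = (2.6550 − 0.4685·(-0.2810))/6.4031 = 0.4352.

x = (0.4352, -0.2810)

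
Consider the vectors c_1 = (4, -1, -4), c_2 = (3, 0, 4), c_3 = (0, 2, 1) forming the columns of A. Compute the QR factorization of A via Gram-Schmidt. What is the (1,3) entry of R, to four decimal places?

e_1 = c_1/‖c_1‖ = (4, -1, -4)/5.7446 = (0.6963, -0.1741, -0.6963).
r_{13} = e_1·c_3 = -1.0445.

r_{13} = -1.0445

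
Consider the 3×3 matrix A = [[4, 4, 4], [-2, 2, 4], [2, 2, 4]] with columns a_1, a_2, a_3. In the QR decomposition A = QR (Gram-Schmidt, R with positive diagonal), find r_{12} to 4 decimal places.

r_{12} = 3.2660

a_1 = (4, -2, 2); ‖a_1‖ = 4.8990, so q_1 = (0.8165, -0.4082, 0.4082).
r_{12} = q_1·a_2 = 3.2660.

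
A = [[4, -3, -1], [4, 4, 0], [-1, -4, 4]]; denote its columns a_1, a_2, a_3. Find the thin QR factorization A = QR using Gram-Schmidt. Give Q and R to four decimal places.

q_1 = a_1/‖a_1‖ = (4, 4, -1)/5.7446 = (0.6963, 0.6963, -0.1741).
r_{12} = q_1·a_2 = 1.3926.
u_2 = a_2 − 1.3926·q_1 = (-3.9697, 3.0303, -3.7576).
‖u_2‖ = 6.2498, so q_2 = (-0.6352, 0.4849, -0.6012).
r_{13} = q_1·a_3 = -1.3926; r_{23} = q_2·a_3 = -1.7697.
u_3 = a_3 + 1.3926·q_1 + 1.7697·q_2 = (-1.1544, 1.8278, 2.6936).
‖u_3‖ = 3.4538, so q_3 = (-0.3342, 0.5292, 0.7799).

Q = [[0.6963, -0.6352, -0.3342], [0.6963, 0.4849, 0.5292], [-0.1741, -0.6012, 0.7799]], R = [[5.7446, 1.3926, -1.3926], [0.0000, 6.2498, -1.7697], [0.0000, 0.0000, 3.4538]]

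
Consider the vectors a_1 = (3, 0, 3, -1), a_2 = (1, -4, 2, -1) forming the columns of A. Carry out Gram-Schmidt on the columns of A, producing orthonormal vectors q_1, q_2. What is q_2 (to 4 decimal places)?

a_1 = (3, 0, 3, -1); ‖a_1‖ = 4.3589, so q_1 = (0.6882, 0.0000, 0.6882, -0.2294).
q_1·a_2 = 0.6882·1 + 0.0000·(-4) + 0.6882·2 + (-0.2294)·(-1) = 2.2942.
u_2 = a_2 − 2.2942·q_1 = (-0.5789, -4.0000, 0.4211, -0.4737).
‖u_2‖ = 4.0911, so q_2 = (-0.1415, -0.9777, 0.1029, -0.1158).

q_2 = (-0.1415, -0.9777, 0.1029, -0.1158)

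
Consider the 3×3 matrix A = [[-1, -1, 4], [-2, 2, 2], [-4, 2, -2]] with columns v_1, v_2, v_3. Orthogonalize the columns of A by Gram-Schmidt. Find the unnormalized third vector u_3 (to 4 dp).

u_3 = (2.1176, 3.1765, -2.1176)

v_1 = (-1, -2, -4); ‖v_1‖ = 4.5826, so e_1 = (-0.2182, -0.4364, -0.8729).
e_1·v_2 = (-0.2182)·(-1) + (-0.4364)·2 + (-0.8729)·2 = -2.4004.
u_2 = v_2 + 2.4004·e_1 = (-1.5238, 0.9524, -0.0952).
‖u_2‖ = 1.7995, so e_2 = (-0.8468, 0.5293, -0.0529).
e_1·v_3 = (-0.2182)·4 + (-0.4364)·2 + (-0.8729)·(-2) = 0.0000; e_2·v_3 = (-0.8468)·4 + 0.5293·2 + (-0.0529)·(-2) = -2.2229.
u_3 = v_3 + 0.0000·e_1 + 2.2229·e_2 = (2.1176, 3.1765, -2.1176).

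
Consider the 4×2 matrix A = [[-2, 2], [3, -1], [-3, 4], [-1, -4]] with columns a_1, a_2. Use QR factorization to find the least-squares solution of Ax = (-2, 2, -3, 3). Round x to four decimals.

a_1 = (-2, 3, -3, -1); ‖a_1‖ = 4.7958, so q_1 = (-0.4170, 0.6255, -0.6255, -0.2085).
q_1·a_2 = (-0.4170)·2 + 0.6255·(-1) + (-0.6255)·4 + (-0.2085)·(-4) = -3.1277.
u_2 = a_2 + 3.1277·q_1 = (0.6957, 0.9565, 2.0435, -4.6522).
‖u_2‖ = 5.2170, so q_2 = (0.1333, 0.1833, 0.3917, -0.8917).
Qᵀb = (3.3362, -3.7503).
Back-substitute: x_2 = -3.7503/5.2170 = -0.7188.
x_1 = (3.3362 + 3.1277·(-0.7188))/4.7958 = 0.2268.

x = (0.2268, -0.7188)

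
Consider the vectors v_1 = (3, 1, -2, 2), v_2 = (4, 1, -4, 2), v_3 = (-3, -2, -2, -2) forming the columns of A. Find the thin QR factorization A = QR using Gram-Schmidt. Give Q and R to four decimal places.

Q = [[0.7071, -0.1104, -0.5453], [0.2357, -0.2577, -0.3408], [-0.4714, -0.8098, -0.2726], [0.4714, -0.5153, 0.7157]], R = [[4.2426, 5.8926, -2.5927], [0.0000, 1.5092, 3.4970], [0.0000, 0.0000, 1.4314]]

v_1 = (3, 1, -2, 2); ‖v_1‖ = 4.2426, so e_1 = (0.7071, 0.2357, -0.4714, 0.4714).
e_1·v_2 = 0.7071·4 + 0.2357·1 + (-0.4714)·(-4) + 0.4714·2 = 5.8926.
u_2 = v_2 − 5.8926·e_1 = (-0.1667, -0.3889, -1.2222, -0.7778).
‖u_2‖ = 1.5092, so e_2 = (-0.1104, -0.2577, -0.8098, -0.5153).
e_1·v_3 = 0.7071·(-3) + 0.2357·(-2) + (-0.4714)·(-2) + 0.4714·(-2) = -2.5927; e_2·v_3 = (-0.1104)·(-3) + (-0.2577)·(-2) + (-0.8098)·(-2) + (-0.5153)·(-2) = 3.4970.
u_3 = v_3 + 2.5927·e_1 − 3.4970·e_2 = (-0.7805, -0.4878, -0.3902, 1.0244).
‖u_3‖ = 1.4314, so e_3 = (-0.5453, -0.3408, -0.2726, 0.7157).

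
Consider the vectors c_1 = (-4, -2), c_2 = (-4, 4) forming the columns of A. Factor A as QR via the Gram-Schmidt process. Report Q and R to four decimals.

c_1 = (-4, -2); ‖c_1‖ = 4.4721, so e_1 = (-0.8944, -0.4472).
e_1·c_2 = (-0.8944)·(-4) + (-0.4472)·4 = 1.7889.
u_2 = c_2 − 1.7889·e_1 = (-2.4000, 4.8000).
‖u_2‖ = 5.3666, so e_2 = (-0.4472, 0.8944).

Q = [[-0.8944, -0.4472], [-0.4472, 0.8944]], R = [[4.4721, 1.7889], [0.0000, 5.3666]]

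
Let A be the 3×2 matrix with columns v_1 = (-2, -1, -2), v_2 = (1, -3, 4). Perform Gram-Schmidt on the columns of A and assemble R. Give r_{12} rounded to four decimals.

v_1 = (-2, -1, -2); ‖v_1‖ = 3.0000, so q_1 = (-0.6667, -0.3333, -0.6667).
r_{12} = q_1·v_2 = -2.3333.

r_{12} = -2.3333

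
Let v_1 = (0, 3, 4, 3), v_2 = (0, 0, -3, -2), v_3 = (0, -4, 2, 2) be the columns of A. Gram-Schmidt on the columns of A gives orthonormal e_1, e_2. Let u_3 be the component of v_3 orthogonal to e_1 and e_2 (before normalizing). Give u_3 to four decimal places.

u_3 = (0.0000, -0.0847, -0.5085, 0.7627)

e_1 = v_1/‖v_1‖ = (0, 3, 4, 3)/5.8310 = (0.0000, 0.5145, 0.6860, 0.5145).
r_{12} = e_1·v_2 = -3.0870.
u_2 = v_2 + 3.0870·e_1 = (0.0000, 1.5882, -0.8824, -0.4118).
‖u_2‖ = 1.8630, so e_2 = (0.0000, 0.8525, -0.4736, -0.2210).
r_{13} = e_1·v_3 = 0.3430; r_{23} = e_2·v_3 = -4.7995.
u_3 = v_3 − 0.3430·e_1 + 4.7995·e_2 = (0.0000, -0.0847, -0.5085, 0.7627).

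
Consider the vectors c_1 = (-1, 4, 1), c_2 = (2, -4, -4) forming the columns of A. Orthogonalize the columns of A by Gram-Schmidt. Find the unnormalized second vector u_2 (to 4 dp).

u_2 = (0.7778, 0.8889, -2.7778)

e_1 = c_1/‖c_1‖ = (-1, 4, 1)/4.2426 = (-0.2357, 0.9428, 0.2357).
r_{12} = e_1·c_2 = -5.1854.
u_2 = c_2 + 5.1854·e_1 = (0.7778, 0.8889, -2.7778).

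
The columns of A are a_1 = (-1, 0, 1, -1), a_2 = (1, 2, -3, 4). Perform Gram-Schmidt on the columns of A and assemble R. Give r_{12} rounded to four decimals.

q_1 = a_1/‖a_1‖ = (-1, 0, 1, -1)/1.7321 = (-0.5774, 0.0000, 0.5774, -0.5774).
r_{12} = q_1·a_2 = -4.6188.

r_{12} = -4.6188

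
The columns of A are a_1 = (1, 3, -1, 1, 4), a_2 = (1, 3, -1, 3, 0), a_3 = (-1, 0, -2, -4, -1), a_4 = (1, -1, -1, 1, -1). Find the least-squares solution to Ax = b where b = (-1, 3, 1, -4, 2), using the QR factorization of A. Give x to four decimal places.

q_1 = a_1/‖a_1‖ = (1, 3, -1, 1, 4)/5.2915 = (0.1890, 0.5669, -0.1890, 0.1890, 0.7559).
r_{12} = q_1·a_2 = 2.6458.
u_2 = a_2 − 2.6458·q_1 = (0.5000, 1.5000, -0.5000, 2.5000, -2.0000).
‖u_2‖ = 3.6056, so q_2 = (0.1387, 0.4160, -0.1387, 0.6934, -0.5547).
r_{13} = q_1·a_3 = -1.3229; r_{23} = q_2·a_3 = -2.0801.
u_3 = a_3 + 1.3229·q_1 + 2.0801·q_2 = (-0.4615, 1.6154, -2.5385, -2.3077, -1.1538).
‖u_3‖ = 3.9904, so q_3 = (-0.1157, 0.4048, -0.6361, -0.5783, -0.2892).
r_{14} = q_1·a_4 = -0.7559; r_{24} = q_2·a_4 = 1.1094; r_{34} = q_3·a_4 = -0.1735.
u_4 = a_4 + 0.7559·q_1 − 1.1094·q_2 + 0.1735·q_3 = (0.9689, -0.9627, -1.0994, 0.2733, 0.1366).
‖u_4‖ = 1.7798, so q_4 = (0.5444, -0.5409, -0.6177, 0.1536, 0.0768).
Qᵀb = (2.0788, -2.9122, 2.4289, -3.2455).
Back-substitute: x_4 = -3.2455/1.7798 = -1.8235.
x_3 = (2.4289 + 0.1735·(-1.8235))/3.9904 = 0.5294.
x_2 = (-2.9122 + 2.0801·0.5294 − 1.1094·(-1.8235))/3.6056 = 0.0588.
x_1 = (2.0788 − 2.6458·0.0588 + 1.3229·0.5294 + 0.7559·(-1.8235))/5.2915 = 0.2353.

x = (0.2353, 0.0588, 0.5294, -1.8235)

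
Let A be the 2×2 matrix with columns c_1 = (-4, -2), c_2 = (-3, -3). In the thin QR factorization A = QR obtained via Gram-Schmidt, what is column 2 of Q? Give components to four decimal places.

q_2 = (0.4472, -0.8944)

q_1 = c_1/‖c_1‖ = (-4, -2)/4.4721 = (-0.8944, -0.4472).
r_{12} = q_1·c_2 = 4.0249.
u_2 = c_2 − 4.0249·q_1 = (0.6000, -1.2000).
‖u_2‖ = 1.3416, so q_2 = (0.4472, -0.8944).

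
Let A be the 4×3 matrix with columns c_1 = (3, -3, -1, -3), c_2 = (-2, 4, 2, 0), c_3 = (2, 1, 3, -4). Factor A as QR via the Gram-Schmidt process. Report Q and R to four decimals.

q_1 = c_1/‖c_1‖ = (3, -3, -1, -3)/5.2915 = (0.5669, -0.5669, -0.1890, -0.5669).
r_{12} = q_1·c_2 = -3.7796.
u_2 = c_2 + 3.7796·q_1 = (0.1429, 1.8571, 1.2857, -2.1429).
‖u_2‖ = 3.1168, so q_2 = (0.0458, 0.5959, 0.4125, -0.6875).
r_{13} = q_1·c_3 = 2.2678; r_{23} = q_2·c_3 = 4.6752.
u_3 = c_3 − 2.2678·q_1 − 4.6752·q_2 = (0.5000, -0.5000, 1.5000, 0.5000).
‖u_3‖ = 1.7321, so q_3 = (0.2887, -0.2887, 0.8660, 0.2887).

Q = [[0.5669, 0.0458, 0.2887], [-0.5669, 0.5959, -0.2887], [-0.1890, 0.4125, 0.8660], [-0.5669, -0.6875, 0.2887]], R = [[5.2915, -3.7796, 2.2678], [0.0000, 3.1168, 4.6752], [0.0000, 0.0000, 1.7321]]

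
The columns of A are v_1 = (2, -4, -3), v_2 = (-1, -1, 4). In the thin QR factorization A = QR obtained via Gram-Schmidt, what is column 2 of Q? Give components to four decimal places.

q_2 = (-0.0814, -0.6237, 0.7774)

v_1 = (2, -4, -3); ‖v_1‖ = 5.3852, so q_1 = (0.3714, -0.7428, -0.5571).
q_1·v_2 = 0.3714·(-1) + (-0.7428)·(-1) + (-0.5571)·4 = -1.8570.
u_2 = v_2 + 1.8570·q_1 = (-0.3103, -2.3793, 2.9655).
‖u_2‖ = 3.8147, so q_2 = (-0.0814, -0.6237, 0.7774).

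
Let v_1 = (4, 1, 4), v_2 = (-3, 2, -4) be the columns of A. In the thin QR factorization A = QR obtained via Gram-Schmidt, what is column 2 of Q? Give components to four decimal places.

e_2 = (0.0519, 0.9554, -0.2908)

v_1 = (4, 1, 4); ‖v_1‖ = 5.7446, so e_1 = (0.6963, 0.1741, 0.6963).
e_1·v_2 = 0.6963·(-3) + 0.1741·2 + 0.6963·(-4) = -4.5260.
u_2 = v_2 + 4.5260·e_1 = (0.1515, 2.7879, -0.8485).
‖u_2‖ = 2.9181, so e_2 = (0.0519, 0.9554, -0.2908).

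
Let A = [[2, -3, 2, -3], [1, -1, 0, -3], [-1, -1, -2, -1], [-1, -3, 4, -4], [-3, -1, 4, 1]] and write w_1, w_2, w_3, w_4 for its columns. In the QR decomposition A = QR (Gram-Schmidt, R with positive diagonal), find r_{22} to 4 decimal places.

w_1 = (2, 1, -1, -1, -3); ‖w_1‖ = 4.0000, so e_1 = (0.5000, 0.2500, -0.2500, -0.2500, -0.7500).
e_1·w_2 = 0.5000·(-3) + 0.2500·(-1) + (-0.2500)·(-1) + (-0.2500)·(-3) + (-0.7500)·(-1) = 0.0000.
u_2 = w_2 + 0.0000·e_1 = (-3.0000, -1.0000, -1.0000, -3.0000, -1.0000).
r_{22} = ‖u_2‖ = 4.5826.

r_{22} = 4.5826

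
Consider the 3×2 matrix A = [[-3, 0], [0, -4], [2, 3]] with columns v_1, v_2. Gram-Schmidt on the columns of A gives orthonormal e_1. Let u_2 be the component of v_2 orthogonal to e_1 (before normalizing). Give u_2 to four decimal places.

u_2 = (1.3846, -4.0000, 2.0769)

v_1 = (-3, 0, 2); ‖v_1‖ = 3.6056, so e_1 = (-0.8321, 0.0000, 0.5547).
e_1·v_2 = (-0.8321)·0 + 0.0000·(-4) + 0.5547·3 = 1.6641.
u_2 = v_2 − 1.6641·e_1 = (1.3846, -4.0000, 2.0769).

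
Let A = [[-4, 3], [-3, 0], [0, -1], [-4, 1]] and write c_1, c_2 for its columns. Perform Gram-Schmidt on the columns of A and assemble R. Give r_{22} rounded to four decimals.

r_{22} = 2.1808

c_1 = (-4, -3, 0, -4); ‖c_1‖ = 6.4031, so e_1 = (-0.6247, -0.4685, 0.0000, -0.6247).
e_1·c_2 = (-0.6247)·3 + (-0.4685)·0 + 0.0000·(-1) + (-0.6247)·1 = -2.4988.
u_2 = c_2 + 2.4988·e_1 = (1.4390, -1.1707, -1.0000, -0.5610).
r_{22} = ‖u_2‖ = 2.1808.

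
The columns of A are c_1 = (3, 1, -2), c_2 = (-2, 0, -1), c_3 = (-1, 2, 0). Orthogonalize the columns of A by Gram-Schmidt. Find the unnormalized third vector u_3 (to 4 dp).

u_3 = (-0.2778, 1.9444, 0.5556)

e_1 = c_1/‖c_1‖ = (3, 1, -2)/3.7417 = (0.8018, 0.2673, -0.5345).
r_{12} = e_1·c_2 = -1.0690.
u_2 = c_2 + 1.0690·e_1 = (-1.1429, 0.2857, -1.5714).
‖u_2‖ = 1.9640, so e_2 = (-0.5819, 0.1455, -0.8001).
r_{13} = e_1·c_3 = -0.2673; r_{23} = e_2·c_3 = 0.8729.
u_3 = c_3 + 0.2673·e_1 − 0.8729·e_2 = (-0.2778, 1.9444, 0.5556).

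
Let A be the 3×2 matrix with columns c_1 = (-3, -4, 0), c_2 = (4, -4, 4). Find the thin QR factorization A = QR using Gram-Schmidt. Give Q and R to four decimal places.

Q = [[-0.6000, 0.6510], [-0.8000, -0.4882], [0.0000, 0.5812]], R = [[5.0000, 0.8000], [0.0000, 6.8819]]

e_1 = c_1/‖c_1‖ = (-3, -4, 0)/5.0000 = (-0.6000, -0.8000, 0.0000).
r_{12} = e_1·c_2 = 0.8000.
u_2 = c_2 − 0.8000·e_1 = (4.4800, -3.3600, 4.0000).
‖u_2‖ = 6.8819, so e_2 = (0.6510, -0.4882, 0.5812).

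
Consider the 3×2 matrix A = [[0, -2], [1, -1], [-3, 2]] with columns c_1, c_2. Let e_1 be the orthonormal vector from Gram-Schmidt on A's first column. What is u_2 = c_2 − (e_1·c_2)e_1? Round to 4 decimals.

u_2 = (-2.0000, -0.3000, -0.1000)

c_1 = (0, 1, -3); ‖c_1‖ = 3.1623, so e_1 = (0.0000, 0.3162, -0.9487).
e_1·c_2 = 0.0000·(-2) + 0.3162·(-1) + (-0.9487)·2 = -2.2136.
u_2 = c_2 + 2.2136·e_1 = (-2.0000, -0.3000, -0.1000).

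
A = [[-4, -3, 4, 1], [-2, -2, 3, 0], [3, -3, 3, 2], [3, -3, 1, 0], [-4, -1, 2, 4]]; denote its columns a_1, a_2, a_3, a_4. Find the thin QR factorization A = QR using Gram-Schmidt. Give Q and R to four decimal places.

Q = [[-0.5443, -0.5047, -0.0882, -0.3146], [-0.2722, -0.3409, 0.2956, -0.4293], [0.4082, -0.5506, 0.6313, 0.3195], [0.4082, -0.5506, -0.7025, 0.0200], [-0.5443, -0.1508, -0.1130, 0.7838]], R = [[7.3485, 0.2722, -2.4495, -1.9052], [0.0000, 5.6503, -5.5454, -2.2090], [0.0000, 0.0000, 1.4994, 0.7226], [0.0000, 0.0000, 0.0000, 3.4596]]

q_1 = a_1/‖a_1‖ = (-4, -2, 3, 3, -4)/7.3485 = (-0.5443, -0.2722, 0.4082, 0.4082, -0.5443).
r_{12} = q_1·a_2 = 0.2722.
u_2 = a_2 − 0.2722·q_1 = (-2.8519, -1.9259, -3.1111, -3.1111, -0.8519).
‖u_2‖ = 5.6503, so q_2 = (-0.5047, -0.3409, -0.5506, -0.5506, -0.1508).
r_{13} = q_1·a_3 = -2.4495; r_{23} = q_2·a_3 = -5.5454.
u_3 = a_3 + 2.4495·q_1 + 5.5454·q_2 = (-0.1323, 0.4432, 0.9466, -1.0534, -0.1694).
‖u_3‖ = 1.4994, so q_3 = (-0.0882, 0.2956, 0.6313, -0.7025, -0.1130).
r_{14} = q_1·a_4 = -1.9052; r_{24} = q_2·a_4 = -2.2090; r_{34} = q_3·a_4 = 0.7226.
u_4 = a_4 + 1.9052·q_1 + 2.2090·q_2 − 0.7226·q_3 = (-1.0882, -1.4850, 1.1053, 0.0691, 2.7116).
‖u_4‖ = 3.4596, so q_4 = (-0.3146, -0.4293, 0.3195, 0.0200, 0.7838).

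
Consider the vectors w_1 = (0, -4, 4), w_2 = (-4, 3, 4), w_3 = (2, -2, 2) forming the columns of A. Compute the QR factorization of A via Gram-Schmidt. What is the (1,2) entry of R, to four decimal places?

w_1 = (0, -4, 4); ‖w_1‖ = 5.6569, so q_1 = (0.0000, -0.7071, 0.7071).
r_{12} = q_1·w_2 = 0.7071.

r_{12} = 0.7071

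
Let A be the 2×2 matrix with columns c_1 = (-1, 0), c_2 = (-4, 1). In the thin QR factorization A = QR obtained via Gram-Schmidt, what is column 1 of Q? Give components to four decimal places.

e_1 = (-1.0000, 0.0000)

e_1 = c_1/‖c_1‖ = (-1, 0)/1.0000 = (-1.0000, 0.0000).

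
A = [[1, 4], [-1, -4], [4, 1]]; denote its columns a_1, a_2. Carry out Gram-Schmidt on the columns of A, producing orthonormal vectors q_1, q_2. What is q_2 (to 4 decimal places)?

q_2 = (0.6667, -0.6667, -0.3333)

q_1 = a_1/‖a_1‖ = (1, -1, 4)/4.2426 = (0.2357, -0.2357, 0.9428).
r_{12} = q_1·a_2 = 2.8284.
u_2 = a_2 − 2.8284·q_1 = (3.3333, -3.3333, -1.6667).
‖u_2‖ = 5.0000, so q_2 = (0.6667, -0.6667, -0.3333).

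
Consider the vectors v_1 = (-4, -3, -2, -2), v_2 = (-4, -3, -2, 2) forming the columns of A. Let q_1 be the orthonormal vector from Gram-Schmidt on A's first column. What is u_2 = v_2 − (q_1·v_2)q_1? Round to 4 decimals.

u_2 = (-0.9697, -0.7273, -0.4848, 3.5152)

v_1 = (-4, -3, -2, -2); ‖v_1‖ = 5.7446, so q_1 = (-0.6963, -0.5222, -0.3482, -0.3482).
q_1·v_2 = (-0.6963)·(-4) + (-0.5222)·(-3) + (-0.3482)·(-2) + (-0.3482)·2 = 4.3519.
u_2 = v_2 − 4.3519·q_1 = (-0.9697, -0.7273, -0.4848, 3.5152).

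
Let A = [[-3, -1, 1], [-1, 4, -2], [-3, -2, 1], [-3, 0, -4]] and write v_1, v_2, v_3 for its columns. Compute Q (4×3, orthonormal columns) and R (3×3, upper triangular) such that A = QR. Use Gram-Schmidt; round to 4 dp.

e_1 = v_1/‖v_1‖ = (-3, -1, -3, -3)/5.2915 = (-0.5669, -0.1890, -0.5669, -0.5669).
r_{12} = e_1·v_2 = 0.9449.
u_2 = v_2 − 0.9449·e_1 = (-0.4643, 4.1786, -1.4643, 0.5357).
‖u_2‖ = 4.4841, so e_2 = (-0.1035, 0.9319, -0.3266, 0.1195).
r_{13} = e_1·v_3 = 1.5119; r_{23} = e_2·v_3 = -2.7717.
u_3 = v_3 − 1.5119·e_1 + 2.7717·e_2 = (1.5702, 0.8686, 0.9520, -2.8117).
‖u_3‖ = 3.4687, so e_3 = (0.4527, 0.2504, 0.2745, -0.8106).

Q = [[-0.5669, -0.1035, 0.4527], [-0.1890, 0.9319, 0.2504], [-0.5669, -0.3266, 0.2745], [-0.5669, 0.1195, -0.8106]], R = [[5.2915, 0.9449, 1.5119], [0.0000, 4.4841, -2.7717], [0.0000, 0.0000, 3.4687]]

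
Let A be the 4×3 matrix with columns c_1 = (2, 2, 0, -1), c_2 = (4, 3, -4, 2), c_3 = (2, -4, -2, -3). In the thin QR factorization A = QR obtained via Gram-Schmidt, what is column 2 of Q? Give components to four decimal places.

e_2 = (0.2476, 0.0619, -0.7428, 0.6190)

e_1 = c_1/‖c_1‖ = (2, 2, 0, -1)/3.0000 = (0.6667, 0.6667, 0.0000, -0.3333).
r_{12} = e_1·c_2 = 4.0000.
u_2 = c_2 − 4.0000·e_1 = (1.3333, 0.3333, -4.0000, 3.3333).
‖u_2‖ = 5.3852, so e_2 = (0.2476, 0.0619, -0.7428, 0.6190).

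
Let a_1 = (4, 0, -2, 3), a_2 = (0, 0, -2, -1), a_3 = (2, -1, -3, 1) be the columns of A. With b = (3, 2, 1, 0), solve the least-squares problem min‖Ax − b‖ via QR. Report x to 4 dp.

x = (1.7500, 1.7500, -2.5000)

a_1 = (4, 0, -2, 3); ‖a_1‖ = 5.3852, so q_1 = (0.7428, 0.0000, -0.3714, 0.5571).
q_1·a_2 = 0.7428·0 + 0.0000·0 + (-0.3714)·(-2) + 0.5571·(-1) = 0.1857.
u_2 = a_2 − 0.1857·q_1 = (-0.1379, 0.0000, -1.9310, -1.1034).
‖u_2‖ = 2.2283, so q_2 = (-0.0619, 0.0000, -0.8666, -0.4952).
q_1·a_3 = 0.7428·2 + 0.0000·(-1) + (-0.3714)·(-3) + 0.5571·1 = 3.1568; q_2·a_3 = (-0.0619)·2 + 0.0000·(-1) + (-0.8666)·(-3) + (-0.4952)·1 = 1.9808.
u_3 = a_3 − 3.1568·q_1 − 1.9808·q_2 = (-0.2222, -1.0000, -0.1111, 0.2222).
‖u_3‖ = 1.0541, so q_3 = (-0.2108, -0.9487, -0.1054, 0.2108).
Qᵀb = (1.8570, -1.0523, -2.6352).
Back-substitute: x_3 = -2.6352/1.0541 = -2.5000.
x_2 = (-1.0523 − 1.9808·(-2.5000))/2.2283 = 1.7500.
x_1 = (1.8570 − 0.1857·1.7500 − 3.1568·(-2.5000))/5.3852 = 1.7500.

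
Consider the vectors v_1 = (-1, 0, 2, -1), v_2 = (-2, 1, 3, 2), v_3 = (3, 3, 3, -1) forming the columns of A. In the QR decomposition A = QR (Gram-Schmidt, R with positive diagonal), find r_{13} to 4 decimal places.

r_{13} = 1.6330

v_1 = (-1, 0, 2, -1); ‖v_1‖ = 2.4495, so e_1 = (-0.4082, 0.0000, 0.8165, -0.4082).
r_{13} = e_1·v_3 = 1.6330.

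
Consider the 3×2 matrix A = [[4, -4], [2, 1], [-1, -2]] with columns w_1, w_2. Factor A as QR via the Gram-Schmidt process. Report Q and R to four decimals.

w_1 = (4, 2, -1); ‖w_1‖ = 4.5826, so q_1 = (0.8729, 0.4364, -0.2182).
q_1·w_2 = 0.8729·(-4) + 0.4364·1 + (-0.2182)·(-2) = -2.6186.
u_2 = w_2 + 2.6186·q_1 = (-1.7143, 2.1429, -2.5714).
‖u_2‖ = 3.7607, so q_2 = (-0.4558, 0.5698, -0.6838).

Q = [[0.8729, -0.4558], [0.4364, 0.5698], [-0.2182, -0.6838]], R = [[4.5826, -2.6186], [0.0000, 3.7607]]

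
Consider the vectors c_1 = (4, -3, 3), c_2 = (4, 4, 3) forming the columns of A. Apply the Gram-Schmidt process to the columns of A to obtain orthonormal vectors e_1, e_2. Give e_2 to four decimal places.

c_1 = (4, -3, 3); ‖c_1‖ = 5.8310, so e_1 = (0.6860, -0.5145, 0.5145).
e_1·c_2 = 0.6860·4 + (-0.5145)·4 + 0.5145·3 = 2.2295.
u_2 = c_2 − 2.2295·e_1 = (2.4706, 5.1471, 1.8529).
‖u_2‖ = 6.0025, so e_2 = (0.4116, 0.8575, 0.3087).

e_2 = (0.4116, 0.8575, 0.3087)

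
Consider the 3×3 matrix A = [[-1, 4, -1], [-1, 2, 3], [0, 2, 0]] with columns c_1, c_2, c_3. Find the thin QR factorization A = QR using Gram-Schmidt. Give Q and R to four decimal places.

Q = [[-0.7071, 0.4082, -0.5774], [-0.7071, -0.4082, 0.5774], [0.0000, 0.8165, 0.5774]], R = [[1.4142, -4.2426, -1.4142], [0.0000, 2.4495, -1.6330], [0.0000, 0.0000, 2.3094]]

q_1 = c_1/‖c_1‖ = (-1, -1, 0)/1.4142 = (-0.7071, -0.7071, 0.0000).
r_{12} = q_1·c_2 = -4.2426.
u_2 = c_2 + 4.2426·q_1 = (1.0000, -1.0000, 2.0000).
‖u_2‖ = 2.4495, so q_2 = (0.4082, -0.4082, 0.8165).
r_{13} = q_1·c_3 = -1.4142; r_{23} = q_2·c_3 = -1.6330.
u_3 = c_3 + 1.4142·q_1 + 1.6330·q_2 = (-1.3333, 1.3333, 1.3333).
‖u_3‖ = 2.3094, so q_3 = (-0.5774, 0.5774, 0.5774).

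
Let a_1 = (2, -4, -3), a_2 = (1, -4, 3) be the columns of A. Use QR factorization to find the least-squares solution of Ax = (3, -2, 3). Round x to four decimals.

x = (-0.0743, 0.7949)

a_1 = (2, -4, -3); ‖a_1‖ = 5.3852, so e_1 = (0.3714, -0.7428, -0.5571).
e_1·a_2 = 0.3714·1 + (-0.7428)·(-4) + (-0.5571)·3 = 1.6713.
u_2 = a_2 − 1.6713·e_1 = (0.3793, -2.7586, 3.9310).
‖u_2‖ = 4.8174, so e_2 = (0.0787, -0.5726, 0.8160).
Qᵀb = (0.9285, 3.8295).
Back-substitute: x_2 = 3.8295/4.8174 = 0.7949.
x_1 = (0.9285 − 1.6713·0.7949)/5.3852 = -0.0743.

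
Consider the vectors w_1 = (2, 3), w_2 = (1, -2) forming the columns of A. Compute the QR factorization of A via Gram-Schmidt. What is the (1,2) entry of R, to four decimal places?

e_1 = w_1/‖w_1‖ = (2, 3)/3.6056 = (0.5547, 0.8321).
r_{12} = e_1·w_2 = -1.1094.

r_{12} = -1.1094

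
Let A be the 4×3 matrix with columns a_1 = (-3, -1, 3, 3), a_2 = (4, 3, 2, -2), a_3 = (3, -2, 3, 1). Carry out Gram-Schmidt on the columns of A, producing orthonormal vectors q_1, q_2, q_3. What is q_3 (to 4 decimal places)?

q_3 = (0.5862, -0.7763, 0.1597, 0.1677)

a_1 = (-3, -1, 3, 3); ‖a_1‖ = 5.2915, so q_1 = (-0.5669, -0.1890, 0.5669, 0.5669).
q_1·a_2 = (-0.5669)·4 + (-0.1890)·3 + 0.5669·2 + 0.5669·(-2) = -2.8347.
u_2 = a_2 + 2.8347·q_1 = (2.3929, 2.4643, 3.6071, -0.3929).
‖u_2‖ = 4.9964, so q_2 = (0.4789, 0.4932, 0.7219, -0.0786).
q_1·a_3 = (-0.5669)·3 + (-0.1890)·(-2) + 0.5669·3 + 0.5669·1 = 0.9449; q_2·a_3 = 0.4789·3 + 0.4932·(-2) + 0.7219·3 + (-0.0786)·1 = 2.5375.
u_3 = a_3 − 0.9449·q_1 − 2.5375·q_2 = (2.3205, -3.0730, 0.6323, 0.6638).
‖u_3‖ = 3.9583, so q_3 = (0.5862, -0.7763, 0.1597, 0.1677).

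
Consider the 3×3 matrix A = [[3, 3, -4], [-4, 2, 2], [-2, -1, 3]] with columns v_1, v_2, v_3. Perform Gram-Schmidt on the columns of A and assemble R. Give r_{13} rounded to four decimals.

r_{13} = -4.8281

v_1 = (3, -4, -2); ‖v_1‖ = 5.3852, so e_1 = (0.5571, -0.7428, -0.3714).
r_{13} = e_1·v_3 = -4.8281.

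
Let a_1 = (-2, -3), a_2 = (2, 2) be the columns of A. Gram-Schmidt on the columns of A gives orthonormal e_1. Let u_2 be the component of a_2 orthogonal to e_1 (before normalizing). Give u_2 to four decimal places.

u_2 = (0.4615, -0.3077)

e_1 = a_1/‖a_1‖ = (-2, -3)/3.6056 = (-0.5547, -0.8321).
r_{12} = e_1·a_2 = -2.7735.
u_2 = a_2 + 2.7735·e_1 = (0.4615, -0.3077).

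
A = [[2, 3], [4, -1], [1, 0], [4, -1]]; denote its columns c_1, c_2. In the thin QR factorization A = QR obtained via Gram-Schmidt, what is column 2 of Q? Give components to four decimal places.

q_2 = (0.9418, -0.2375, 0.0164, -0.2375)

q_1 = c_1/‖c_1‖ = (2, 4, 1, 4)/6.0828 = (0.3288, 0.6576, 0.1644, 0.6576).
r_{12} = q_1·c_2 = -0.3288.
u_2 = c_2 + 0.3288·q_1 = (3.1081, -0.7838, 0.0541, -0.7838).
‖u_2‖ = 3.3003, so q_2 = (0.9418, -0.2375, 0.0164, -0.2375).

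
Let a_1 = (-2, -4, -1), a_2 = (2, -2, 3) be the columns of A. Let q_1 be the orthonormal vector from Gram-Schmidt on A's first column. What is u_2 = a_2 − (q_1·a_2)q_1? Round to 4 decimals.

u_2 = (2.0952, -1.8095, 3.0476)

q_1 = a_1/‖a_1‖ = (-2, -4, -1)/4.5826 = (-0.4364, -0.8729, -0.2182).
r_{12} = q_1·a_2 = 0.2182.
u_2 = a_2 − 0.2182·q_1 = (2.0952, -1.8095, 3.0476).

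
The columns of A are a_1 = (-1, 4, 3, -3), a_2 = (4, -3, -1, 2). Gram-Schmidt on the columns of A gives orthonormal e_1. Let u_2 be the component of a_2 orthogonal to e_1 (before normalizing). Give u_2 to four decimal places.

e_1 = a_1/‖a_1‖ = (-1, 4, 3, -3)/5.9161 = (-0.1690, 0.6761, 0.5071, -0.5071).
r_{12} = e_1·a_2 = -4.2258.
u_2 = a_2 + 4.2258·e_1 = (3.2857, -0.1429, 1.1429, -0.1429).

u_2 = (3.2857, -0.1429, 1.1429, -0.1429)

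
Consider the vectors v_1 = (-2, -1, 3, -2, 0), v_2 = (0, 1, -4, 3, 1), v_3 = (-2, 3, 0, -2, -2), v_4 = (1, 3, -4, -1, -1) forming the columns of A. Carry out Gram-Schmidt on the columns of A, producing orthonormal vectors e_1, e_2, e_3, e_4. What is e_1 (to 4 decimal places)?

e_1 = (-0.4714, -0.2357, 0.7071, -0.4714, 0.0000)

v_1 = (-2, -1, 3, -2, 0); ‖v_1‖ = 4.2426, so e_1 = (-0.4714, -0.2357, 0.7071, -0.4714, 0.0000).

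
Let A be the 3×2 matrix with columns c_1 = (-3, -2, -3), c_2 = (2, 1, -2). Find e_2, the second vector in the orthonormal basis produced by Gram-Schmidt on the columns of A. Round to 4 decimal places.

e_2 = (0.5817, 0.2755, -0.7653)

c_1 = (-3, -2, -3); ‖c_1‖ = 4.6904, so e_1 = (-0.6396, -0.4264, -0.6396).
e_1·c_2 = (-0.6396)·2 + (-0.4264)·1 + (-0.6396)·(-2) = -0.4264.
u_2 = c_2 + 0.4264·e_1 = (1.7273, 0.8182, -2.2727).
‖u_2‖ = 2.9695, so e_2 = (0.5817, 0.2755, -0.7653).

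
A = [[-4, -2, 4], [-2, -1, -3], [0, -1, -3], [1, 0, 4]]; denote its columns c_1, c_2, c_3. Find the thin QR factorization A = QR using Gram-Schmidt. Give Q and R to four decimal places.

c_1 = (-4, -2, 0, 1); ‖c_1‖ = 4.5826, so q_1 = (-0.8729, -0.4364, 0.0000, 0.2182).
q_1·c_2 = (-0.8729)·(-2) + (-0.4364)·(-1) + 0.0000·(-1) + 0.2182·0 = 2.1822.
u_2 = c_2 − 2.1822·q_1 = (-0.0952, -0.0476, -1.0000, -0.4762).
‖u_2‖ = 1.1127, so q_2 = (-0.0856, -0.0428, -0.8987, -0.4280).
q_1·c_3 = (-0.8729)·4 + (-0.4364)·(-3) + 0.0000·(-3) + 0.2182·4 = -1.3093; q_2·c_3 = (-0.0856)·4 + (-0.0428)·(-3) + (-0.8987)·(-3) + (-0.4280)·4 = 0.7703.
u_3 = c_3 + 1.3093·q_1 − 0.7703·q_2 = (2.9231, -3.5385, -2.3077, 4.6154).
‖u_3‖ = 6.9060, so q_3 = (0.4233, -0.5124, -0.3342, 0.6683).

Q = [[-0.8729, -0.0856, 0.4233], [-0.4364, -0.0428, -0.5124], [0.0000, -0.8987, -0.3342], [0.2182, -0.4280, 0.6683]], R = [[4.5826, 2.1822, -1.3093], [0.0000, 1.1127, 0.7703], [0.0000, 0.0000, 6.9060]]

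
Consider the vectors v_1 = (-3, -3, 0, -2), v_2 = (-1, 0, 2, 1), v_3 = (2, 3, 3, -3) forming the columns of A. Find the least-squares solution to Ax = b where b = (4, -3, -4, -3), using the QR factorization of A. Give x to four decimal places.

x = (0.2645, -2.5491, 0.0300)

v_1 = (-3, -3, 0, -2); ‖v_1‖ = 4.6904, so e_1 = (-0.6396, -0.6396, 0.0000, -0.4264).
e_1·v_2 = (-0.6396)·(-1) + (-0.6396)·0 + 0.0000·2 + (-0.4264)·1 = 0.2132.
u_2 = v_2 − 0.2132·e_1 = (-0.8636, 0.1364, 2.0000, 1.0909).
‖u_2‖ = 2.4402, so e_2 = (-0.3539, 0.0559, 0.8196, 0.4471).
e_1·v_3 = (-0.6396)·2 + (-0.6396)·3 + 0.0000·3 + (-0.4264)·(-3) = -1.9188; e_2·v_3 = (-0.3539)·2 + 0.0559·3 + 0.8196·3 + 0.4471·(-3) = 0.5775.
u_3 = v_3 + 1.9188·e_1 − 0.5775·e_2 = (0.9771, 1.7405, 2.5267, -4.0763).
‖u_3‖ = 5.1947, so e_3 = (0.1881, 0.3350, 0.4864, -0.7847).
Qᵀb = (0.6396, -6.2029, 0.1558).
Back-substitute: x_3 = 0.1558/5.1947 = 0.0300.
x_2 = (-6.2029 − 0.5775·0.0300)/2.4402 = -2.5491.
x_1 = (0.6396 − 0.2132·(-2.5491) + 1.9188·0.0300)/4.6904 = 0.2645.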